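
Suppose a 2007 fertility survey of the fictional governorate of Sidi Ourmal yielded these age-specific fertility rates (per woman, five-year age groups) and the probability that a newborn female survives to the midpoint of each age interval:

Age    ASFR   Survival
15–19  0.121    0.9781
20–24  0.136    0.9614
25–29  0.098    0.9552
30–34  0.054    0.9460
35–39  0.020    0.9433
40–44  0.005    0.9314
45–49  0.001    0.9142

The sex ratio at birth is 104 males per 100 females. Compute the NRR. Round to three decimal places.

Proportion female at birth = 100 / (100 + 104) = 0.49020.
Each age group contributes 5 × ASFR × survival:
  15–19: 5 × 0.121 × 0.9781 = 0.59175
  20–24: 5 × 0.136 × 0.9614 = 0.65375
  25–29: 5 × 0.098 × 0.9552 = 0.46805
  30–34: 5 × 0.054 × 0.9460 = 0.25542
  35–39: 5 × 0.020 × 0.9433 = 0.09433
  40–44: 5 × 0.005 × 0.9314 = 0.02329
  45–49: 5 × 0.001 × 0.9142 = 0.00457
Sum = 2.09116
NRR = 0.49020 × 2.09116 = 1.02509
An NRR exceeding 1 indicates intrinsic growth under these rates.

1.025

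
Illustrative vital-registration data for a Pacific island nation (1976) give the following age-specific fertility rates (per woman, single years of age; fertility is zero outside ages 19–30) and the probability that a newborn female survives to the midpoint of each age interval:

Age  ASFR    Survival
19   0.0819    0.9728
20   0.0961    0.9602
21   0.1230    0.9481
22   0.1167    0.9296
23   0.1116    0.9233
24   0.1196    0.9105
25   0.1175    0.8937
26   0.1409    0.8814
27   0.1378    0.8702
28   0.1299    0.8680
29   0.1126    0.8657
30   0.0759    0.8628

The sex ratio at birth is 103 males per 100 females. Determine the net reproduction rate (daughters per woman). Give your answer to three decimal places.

0.608

Proportion female at birth = 100 / (100 + 103) = 0.49261.
Weighting each age-specific rate by interval width and survival:
  19: 1 × 0.0819 × 0.9728 = 0.07967
  20: 1 × 0.0961 × 0.9602 = 0.09228
  21: 1 × 0.1230 × 0.9481 = 0.11662
  22: 1 × 0.1167 × 0.9296 = 0.10848
  23: 1 × 0.1116 × 0.9233 = 0.10304
  24: 1 × 0.1196 × 0.9105 = 0.10890
  25: 1 × 0.1175 × 0.8937 = 0.10501
  26: 1 × 0.1409 × 0.8814 = 0.12419
  27: 1 × 0.1378 × 0.8702 = 0.11991
  28: 1 × 0.1299 × 0.8680 = 0.11275
  29: 1 × 0.1126 × 0.8657 = 0.09748
  30: 1 × 0.0759 × 0.8628 = 0.06549
Sum = 1.23382
NRR = 0.49261 × 1.23382 = 0.60779
An NRR under 1 implies long-run decline under these rates.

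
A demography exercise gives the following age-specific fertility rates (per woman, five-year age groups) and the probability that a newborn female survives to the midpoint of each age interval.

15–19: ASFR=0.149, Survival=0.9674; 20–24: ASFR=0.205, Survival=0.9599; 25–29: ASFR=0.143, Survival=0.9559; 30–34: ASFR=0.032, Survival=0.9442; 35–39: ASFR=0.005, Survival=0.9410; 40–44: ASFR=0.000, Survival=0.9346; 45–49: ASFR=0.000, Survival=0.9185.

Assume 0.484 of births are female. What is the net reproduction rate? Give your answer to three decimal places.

Proportion female at birth = 0.484.
Each age group contributes 5 × ASFR × survival:
  15–19: 5 × 0.149 × 0.9674 = 0.72071
  20–24: 5 × 0.205 × 0.9599 = 0.98390
  25–29: 5 × 0.143 × 0.9559 = 0.68347
  30–34: 5 × 0.032 × 0.9442 = 0.15107
  35–39: 5 × 0.005 × 0.9410 = 0.02353
  40–44: 5 × 0.000 × 0.9346 = 0.00000
  45–49: 5 × 0.000 × 0.9185 = 0.00000
Sum = 2.56268
NRR = 0.484 × 2.56268 = 1.24034

1.240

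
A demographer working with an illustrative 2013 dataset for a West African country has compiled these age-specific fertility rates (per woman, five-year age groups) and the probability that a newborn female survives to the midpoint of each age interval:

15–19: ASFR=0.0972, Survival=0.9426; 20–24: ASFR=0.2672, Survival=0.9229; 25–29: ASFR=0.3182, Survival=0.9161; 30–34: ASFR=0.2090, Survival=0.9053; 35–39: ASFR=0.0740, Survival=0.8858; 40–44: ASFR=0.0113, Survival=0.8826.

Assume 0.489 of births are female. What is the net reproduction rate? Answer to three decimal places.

2.187

Proportion female at birth = 0.489.
Each age group contributes 5 × ASFR × survival:
  15–19: 5 × 0.0972 × 0.9426 = 0.45810
  20–24: 5 × 0.2672 × 0.9229 = 1.23299
  25–29: 5 × 0.3182 × 0.9161 = 1.45752
  30–34: 5 × 0.2090 × 0.9053 = 0.94604
  35–39: 5 × 0.0740 × 0.8858 = 0.32775
  40–44: 5 × 0.0113 × 0.8826 = 0.04987
Sum = 4.47227
NRR = 0.489 × 4.47227 = 2.18694
NRR > 1, so each generation more than replaces itself.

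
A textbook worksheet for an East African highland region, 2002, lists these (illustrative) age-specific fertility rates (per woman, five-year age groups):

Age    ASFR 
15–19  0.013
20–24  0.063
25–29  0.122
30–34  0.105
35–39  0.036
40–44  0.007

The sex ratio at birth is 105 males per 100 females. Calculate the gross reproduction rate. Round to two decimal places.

0.84

Proportion female at birth = 100 / (100 + 105) = 0.48780.
Sum of ASFRs = 0.013 + 0.063 + 0.122 + 0.105 + 0.036 + 0.007 = 0.346
TFR = 5 × 0.346 = 1.73
GRR = 0.48780 × 1.73 = 0.84389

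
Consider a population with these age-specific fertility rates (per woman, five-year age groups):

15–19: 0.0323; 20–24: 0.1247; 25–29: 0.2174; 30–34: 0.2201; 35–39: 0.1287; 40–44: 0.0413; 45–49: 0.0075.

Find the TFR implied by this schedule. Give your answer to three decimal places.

3.860

Sum of ASFRs = 0.0323 + 0.1247 + 0.2174 + 0.2201 + 0.1287 + 0.0413 + 0.0075 = 0.7720
TFR = 5 × 0.7720 = 3.86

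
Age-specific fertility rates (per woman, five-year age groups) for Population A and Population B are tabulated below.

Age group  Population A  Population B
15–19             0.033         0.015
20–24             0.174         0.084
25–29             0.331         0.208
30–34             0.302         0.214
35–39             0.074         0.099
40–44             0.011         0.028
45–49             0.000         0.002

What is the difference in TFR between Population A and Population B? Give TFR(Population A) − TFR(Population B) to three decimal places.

1.375

Population A:
  Sum of ASFRs = 0.033 + 0.174 + 0.331 + 0.302 + 0.074 + 0.011 + 0.000 = 0.925
  TFR = 5 × 0.925 = 4.625
Population B:
  Sum of ASFRs = 0.015 + 0.084 + 0.208 + 0.214 + 0.099 + 0.028 + 0.002 = 0.650
  TFR = 5 × 0.650 = 3.25
Difference = 4.625 − 3.25 = 1.375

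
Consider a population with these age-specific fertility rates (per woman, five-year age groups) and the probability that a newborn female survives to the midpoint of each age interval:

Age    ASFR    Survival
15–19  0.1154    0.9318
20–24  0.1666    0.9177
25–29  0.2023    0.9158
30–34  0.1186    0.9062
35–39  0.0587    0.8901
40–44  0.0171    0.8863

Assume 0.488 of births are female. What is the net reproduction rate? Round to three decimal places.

1.514

Proportion female at birth = 0.488.
Weighting each age-specific rate by interval width and survival:
  15–19: 5 × 0.1154 × 0.9318 = 0.53765
  20–24: 5 × 0.1666 × 0.9177 = 0.76444
  25–29: 5 × 0.2023 × 0.9158 = 0.92633
  30–34: 5 × 0.1186 × 0.9062 = 0.53738
  35–39: 5 × 0.0587 × 0.8901 = 0.26124
  40–44: 5 × 0.0171 × 0.8863 = 0.07578
Sum = 3.10282
NRR = 0.488 × 3.10282 = 1.51418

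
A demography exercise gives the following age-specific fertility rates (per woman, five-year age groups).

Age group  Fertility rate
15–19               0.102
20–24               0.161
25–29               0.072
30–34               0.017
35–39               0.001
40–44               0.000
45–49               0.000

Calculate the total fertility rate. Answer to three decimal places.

1.765

Sum of ASFRs = 0.102 + 0.161 + 0.072 + 0.017 + 0.001 + 0.000 + 0.000 = 0.353
TFR = 5 × 0.353 = 1.765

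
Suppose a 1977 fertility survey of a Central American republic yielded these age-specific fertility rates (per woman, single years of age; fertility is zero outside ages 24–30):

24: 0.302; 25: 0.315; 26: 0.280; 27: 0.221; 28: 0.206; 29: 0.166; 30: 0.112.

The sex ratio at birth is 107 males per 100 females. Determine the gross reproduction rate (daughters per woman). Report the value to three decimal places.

0.774

Proportion female at birth = 100 / (100 + 107) = 0.48309.
Sum of ASFRs = 0.302 + 0.315 + 0.280 + 0.221 + 0.206 + 0.166 + 0.112 = 1.602
TFR = 1.602
GRR = 0.48309 × 1.602 = 0.77391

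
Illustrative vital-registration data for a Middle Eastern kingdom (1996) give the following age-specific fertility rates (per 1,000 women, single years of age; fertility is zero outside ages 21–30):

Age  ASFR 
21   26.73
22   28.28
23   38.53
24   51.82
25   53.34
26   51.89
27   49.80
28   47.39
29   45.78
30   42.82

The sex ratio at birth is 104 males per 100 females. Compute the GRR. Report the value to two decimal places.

Proportion female at birth = 100 / (100 + 104) = 0.49020.
Sum of ASFRs = 26.73 + 28.28 + 38.53 + 51.82 + 53.34 + 51.89 + 49.80 + 47.39 + 45.78 + 42.82 = 436.38
TFR = 436.38 / 1000 = 0.43638
GRR = 0.49020 × 0.43638 = 0.21391

0.21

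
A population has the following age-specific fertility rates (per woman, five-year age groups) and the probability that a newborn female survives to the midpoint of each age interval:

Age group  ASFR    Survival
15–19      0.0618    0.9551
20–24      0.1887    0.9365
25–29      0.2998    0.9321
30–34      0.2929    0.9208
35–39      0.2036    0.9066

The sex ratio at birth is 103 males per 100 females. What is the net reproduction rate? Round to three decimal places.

Proportion female at birth = 100 / (100 + 103) = 0.49261.
Survival-weighted fertility by age (5·fₓ·Sₓ):
  15–19: 5 × 0.0618 × 0.9551 = 0.29513
  20–24: 5 × 0.1887 × 0.9365 = 0.88359
  25–29: 5 × 0.2998 × 0.9321 = 1.39722
  30–34: 5 × 0.2929 × 0.9208 = 1.34851
  35–39: 5 × 0.2036 × 0.9066 = 0.92292
Sum = 4.84737
NRR = 0.49261 × 4.84737 = 2.38786

2.388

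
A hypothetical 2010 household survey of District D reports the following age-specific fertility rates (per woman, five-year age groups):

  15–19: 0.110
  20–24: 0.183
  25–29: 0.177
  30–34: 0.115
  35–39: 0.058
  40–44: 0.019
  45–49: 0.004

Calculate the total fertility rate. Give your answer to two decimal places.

Sum of ASFRs = 0.110 + 0.183 + 0.177 + 0.115 + 0.058 + 0.019 + 0.004 = 0.666
TFR = 5 × 0.666 = 3.33

3.33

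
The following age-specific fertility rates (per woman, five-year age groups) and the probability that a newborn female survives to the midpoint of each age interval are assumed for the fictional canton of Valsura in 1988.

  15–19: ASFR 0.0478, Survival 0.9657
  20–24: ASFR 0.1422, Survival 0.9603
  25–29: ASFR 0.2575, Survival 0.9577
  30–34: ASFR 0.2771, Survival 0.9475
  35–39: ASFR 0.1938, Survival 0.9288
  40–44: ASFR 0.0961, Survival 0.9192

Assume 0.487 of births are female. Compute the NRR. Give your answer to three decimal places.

2.338

Proportion female at birth = 0.487.
Survival-weighted fertility by age (5·fₓ·Sₓ):
  15–19: 5 × 0.0478 × 0.9657 = 0.23080
  20–24: 5 × 0.1422 × 0.9603 = 0.68277
  25–29: 5 × 0.2575 × 0.9577 = 1.23304
  30–34: 5 × 0.2771 × 0.9475 = 1.31276
  35–39: 5 × 0.1938 × 0.9288 = 0.90001
  40–44: 5 × 0.0961 × 0.9192 = 0.44168
Sum = 4.80106
NRR = 0.487 × 4.80106 = 2.33812
With NRR above 1 the population is above replacement fertility.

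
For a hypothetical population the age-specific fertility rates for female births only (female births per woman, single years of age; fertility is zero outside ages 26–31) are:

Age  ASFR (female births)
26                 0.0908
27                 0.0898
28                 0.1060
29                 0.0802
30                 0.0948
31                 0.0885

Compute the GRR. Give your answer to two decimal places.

Sum of female ASFRs = 0.0908 + 0.0898 + 0.1060 + 0.0802 + 0.0948 + 0.0885 = 0.5501
GRR = 0.5501

0.55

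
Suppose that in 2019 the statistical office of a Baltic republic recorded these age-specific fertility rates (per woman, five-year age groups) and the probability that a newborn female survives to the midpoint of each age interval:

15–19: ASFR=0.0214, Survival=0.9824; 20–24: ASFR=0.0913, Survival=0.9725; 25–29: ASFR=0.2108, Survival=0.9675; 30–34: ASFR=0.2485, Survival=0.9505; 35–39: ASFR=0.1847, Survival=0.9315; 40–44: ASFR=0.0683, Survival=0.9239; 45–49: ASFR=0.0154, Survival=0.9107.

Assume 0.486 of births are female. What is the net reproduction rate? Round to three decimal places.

Proportion female at birth = 0.486.
Per-age-group product (5 × ASFR × survival probability):
  15–19: 5 × 0.0214 × 0.9824 = 0.10512
  20–24: 5 × 0.0913 × 0.9725 = 0.44395
  25–29: 5 × 0.2108 × 0.9675 = 1.01975
  30–34: 5 × 0.2485 × 0.9505 = 1.18100
  35–39: 5 × 0.1847 × 0.9315 = 0.86024
  40–44: 5 × 0.0683 × 0.9239 = 0.31551
  45–49: 5 × 0.0154 × 0.9107 = 0.07012
Sum = 3.99569
NRR = 0.486 × 3.99569 = 1.94191
With NRR above 1 the population is above replacement fertility.

1.942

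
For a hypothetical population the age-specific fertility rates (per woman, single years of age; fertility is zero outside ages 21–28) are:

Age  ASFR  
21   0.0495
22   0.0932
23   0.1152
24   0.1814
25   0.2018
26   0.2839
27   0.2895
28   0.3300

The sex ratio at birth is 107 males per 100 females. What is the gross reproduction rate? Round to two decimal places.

0.75

Proportion female at birth = 100 / (100 + 107) = 0.48309.
Sum of ASFRs = 0.0495 + 0.0932 + 0.1152 + 0.1814 + 0.2018 + 0.2839 + 0.2895 + 0.3300 = 1.5445
TFR = 1.5445
GRR = 0.48309 × 1.5445 = 0.74613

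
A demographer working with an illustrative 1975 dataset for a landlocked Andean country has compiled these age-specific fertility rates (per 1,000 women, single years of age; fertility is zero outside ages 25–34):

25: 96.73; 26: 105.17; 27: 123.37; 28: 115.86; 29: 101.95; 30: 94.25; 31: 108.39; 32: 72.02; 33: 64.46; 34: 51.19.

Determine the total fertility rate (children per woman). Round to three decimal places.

0.933

Sum of ASFRs = 96.73 + 105.17 + 123.37 + 115.86 + 101.95 + 94.25 + 108.39 + 72.02 + 64.46 + 51.19 = 933.39
TFR = 933.39 / 1000 = 0.93339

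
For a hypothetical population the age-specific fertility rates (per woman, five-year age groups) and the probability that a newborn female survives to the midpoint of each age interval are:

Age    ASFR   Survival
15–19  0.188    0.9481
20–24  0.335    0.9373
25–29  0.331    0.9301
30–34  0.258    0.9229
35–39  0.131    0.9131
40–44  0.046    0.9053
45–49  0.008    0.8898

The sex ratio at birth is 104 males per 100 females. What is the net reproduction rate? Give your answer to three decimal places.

Proportion female at birth = 100 / (100 + 104) = 0.49020.
Per-age-group product (5 × ASFR × survival probability):
  15–19: 5 × 0.188 × 0.9481 = 0.89121
  20–24: 5 × 0.335 × 0.9373 = 1.56998
  25–29: 5 × 0.331 × 0.9301 = 1.53932
  30–34: 5 × 0.258 × 0.9229 = 1.19054
  35–39: 5 × 0.131 × 0.9131 = 0.59808
  40–44: 5 × 0.046 × 0.9053 = 0.20822
  45–49: 5 × 0.008 × 0.8898 = 0.03559
Sum = 6.03294
NRR = 0.49020 × 6.03294 = 2.95735

2.957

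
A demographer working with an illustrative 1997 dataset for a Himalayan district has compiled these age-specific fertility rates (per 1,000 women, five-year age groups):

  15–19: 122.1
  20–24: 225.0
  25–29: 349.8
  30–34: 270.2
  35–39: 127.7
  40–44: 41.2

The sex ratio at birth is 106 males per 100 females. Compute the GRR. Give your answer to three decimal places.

2.757

Proportion female at birth = 100 / (100 + 106) = 0.48544.
Sum of ASFRs = 122.1 + 225.0 + 349.8 + 270.2 + 127.7 + 41.2 = 1136.0
TFR = 5 × 1136.0 / 1000 = 5.68
GRR = 0.48544 × 5.68 = 2.75730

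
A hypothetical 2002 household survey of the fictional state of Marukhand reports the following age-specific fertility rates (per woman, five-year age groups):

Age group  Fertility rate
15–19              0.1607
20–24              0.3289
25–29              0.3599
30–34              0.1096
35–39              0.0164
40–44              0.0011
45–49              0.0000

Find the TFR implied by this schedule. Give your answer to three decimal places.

4.883

Sum of ASFRs = 0.1607 + 0.3289 + 0.3599 + 0.1096 + 0.0164 + 0.0011 + 0.0000 = 0.9766
TFR = 5 × 0.9766 = 4.883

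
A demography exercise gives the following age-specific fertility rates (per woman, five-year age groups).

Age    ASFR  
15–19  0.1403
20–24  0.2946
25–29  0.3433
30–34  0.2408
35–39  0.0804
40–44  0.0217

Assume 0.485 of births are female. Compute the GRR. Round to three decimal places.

2.719

Proportion female at birth = 0.485.
Sum of ASFRs = 0.1403 + 0.2946 + 0.3433 + 0.2408 + 0.0804 + 0.0217 = 1.1211
TFR = 5 × 1.1211 = 5.6055
GRR = 0.485 × 5.6055 = 2.71867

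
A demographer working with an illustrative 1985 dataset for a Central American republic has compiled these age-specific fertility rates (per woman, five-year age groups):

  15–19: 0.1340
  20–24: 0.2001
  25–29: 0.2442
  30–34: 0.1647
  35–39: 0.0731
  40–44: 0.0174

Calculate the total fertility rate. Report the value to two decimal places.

4.17

Sum of ASFRs = 0.1340 + 0.2001 + 0.2442 + 0.1647 + 0.0731 + 0.0174 = 0.8335
TFR = 5 × 0.8335 = 4.1675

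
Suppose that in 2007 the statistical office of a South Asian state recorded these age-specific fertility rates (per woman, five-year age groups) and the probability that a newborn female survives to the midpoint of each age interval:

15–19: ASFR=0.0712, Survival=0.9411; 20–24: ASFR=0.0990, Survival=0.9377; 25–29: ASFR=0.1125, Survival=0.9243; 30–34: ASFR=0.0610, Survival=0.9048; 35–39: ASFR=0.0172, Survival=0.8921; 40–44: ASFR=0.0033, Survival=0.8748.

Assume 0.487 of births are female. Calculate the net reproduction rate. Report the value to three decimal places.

0.821

Proportion female at birth = 0.487.
Each age group contributes 5 × ASFR × survival:
  15–19: 5 × 0.0712 × 0.9411 = 0.33503
  20–24: 5 × 0.0990 × 0.9377 = 0.46416
  25–29: 5 × 0.1125 × 0.9243 = 0.51992
  30–34: 5 × 0.0610 × 0.9048 = 0.27596
  35–39: 5 × 0.0172 × 0.8921 = 0.07672
  40–44: 5 × 0.0033 × 0.8748 = 0.01443
Sum = 1.68622
NRR = 0.487 × 1.68622 = 0.82119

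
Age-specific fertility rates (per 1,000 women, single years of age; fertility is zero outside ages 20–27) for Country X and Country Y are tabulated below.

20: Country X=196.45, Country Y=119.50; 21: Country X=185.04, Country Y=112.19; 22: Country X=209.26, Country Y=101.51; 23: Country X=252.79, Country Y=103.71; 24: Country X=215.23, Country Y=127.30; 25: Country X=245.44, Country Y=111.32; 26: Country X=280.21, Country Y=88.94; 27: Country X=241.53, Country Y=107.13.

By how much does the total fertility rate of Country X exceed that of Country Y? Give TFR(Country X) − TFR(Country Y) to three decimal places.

Country X:
  Sum of ASFRs = 196.45 + 185.04 + 209.26 + 252.79 + 215.23 + 245.44 + 280.21 + 241.53 = 1825.95
  TFR = 1825.95 / 1000 = 1.82595
Country Y:
  Sum of ASFRs = 119.50 + 112.19 + 101.51 + 103.71 + 127.30 + 111.32 + 88.94 + 107.13 = 871.60
  TFR = 871.60 / 1000 = 0.8716
Difference = 1.82595 − 0.8716 = 0.95435

0.954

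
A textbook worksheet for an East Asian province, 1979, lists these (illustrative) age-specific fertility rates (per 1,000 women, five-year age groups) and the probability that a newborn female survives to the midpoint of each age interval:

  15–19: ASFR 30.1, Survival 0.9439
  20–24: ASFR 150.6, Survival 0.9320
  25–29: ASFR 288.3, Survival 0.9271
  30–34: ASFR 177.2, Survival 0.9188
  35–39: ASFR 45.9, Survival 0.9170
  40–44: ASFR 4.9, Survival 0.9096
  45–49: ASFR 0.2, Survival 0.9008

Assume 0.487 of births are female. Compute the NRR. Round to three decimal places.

Proportion female at birth = 0.487.
Survival-weighted fertility by age (5·fₓ·Sₓ):
  15–19: 5 × 30.1/1000 × 0.9439 = 0.14206
  20–24: 5 × 150.6/1000 × 0.9320 = 0.70180
  25–29: 5 × 288.3/1000 × 0.9271 = 1.33641
  30–34: 5 × 177.2/1000 × 0.9188 = 0.81406
  35–39: 5 × 45.9/1000 × 0.9170 = 0.21045
  40–44: 5 × 4.9/1000 × 0.9096 = 0.02229
  45–49: 5 × 0.2/1000 × 0.9008 = 0.00090
Sum = 3.22797
NRR = 0.487 × 3.22797 = 1.57202

1.572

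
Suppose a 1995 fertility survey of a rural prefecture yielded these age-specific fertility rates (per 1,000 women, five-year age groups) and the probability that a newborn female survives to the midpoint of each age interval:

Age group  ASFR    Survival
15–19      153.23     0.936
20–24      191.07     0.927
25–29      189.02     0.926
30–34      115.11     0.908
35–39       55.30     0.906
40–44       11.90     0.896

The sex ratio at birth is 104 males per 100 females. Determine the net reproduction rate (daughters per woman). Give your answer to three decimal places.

Proportion female at birth = 100 / (100 + 104) = 0.49020.
Survival-weighted fertility by age (5·fₓ·Sₓ):
  15–19: 5 × 153.23/1000 × 0.936 = 0.71712
  20–24: 5 × 191.07/1000 × 0.927 = 0.88561
  25–29: 5 × 189.02/1000 × 0.926 = 0.87516
  30–34: 5 × 115.11/1000 × 0.908 = 0.52260
  35–39: 5 × 55.30/1000 × 0.906 = 0.25051
  40–44: 5 × 11.90/1000 × 0.896 = 0.05331
Sum = 3.30431
NRR = 0.49020 × 3.30431 = 1.61977

1.620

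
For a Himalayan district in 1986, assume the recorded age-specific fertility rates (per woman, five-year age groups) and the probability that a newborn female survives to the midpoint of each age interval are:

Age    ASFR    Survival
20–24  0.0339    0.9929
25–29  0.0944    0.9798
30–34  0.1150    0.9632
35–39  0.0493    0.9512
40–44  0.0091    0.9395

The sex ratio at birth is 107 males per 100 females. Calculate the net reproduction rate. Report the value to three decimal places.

0.706

Proportion female at birth = 100 / (100 + 107) = 0.48309.
Per-age-group product (5 × ASFR × survival probability):
  20–24: 5 × 0.0339 × 0.9929 = 0.16830
  25–29: 5 × 0.0944 × 0.9798 = 0.46247
  30–34: 5 × 0.1150 × 0.9632 = 0.55384
  35–39: 5 × 0.0493 × 0.9512 = 0.23447
  40–44: 5 × 0.0091 × 0.9395 = 0.04275
Sum = 1.46183
NRR = 0.48309 × 1.46183 = 0.70620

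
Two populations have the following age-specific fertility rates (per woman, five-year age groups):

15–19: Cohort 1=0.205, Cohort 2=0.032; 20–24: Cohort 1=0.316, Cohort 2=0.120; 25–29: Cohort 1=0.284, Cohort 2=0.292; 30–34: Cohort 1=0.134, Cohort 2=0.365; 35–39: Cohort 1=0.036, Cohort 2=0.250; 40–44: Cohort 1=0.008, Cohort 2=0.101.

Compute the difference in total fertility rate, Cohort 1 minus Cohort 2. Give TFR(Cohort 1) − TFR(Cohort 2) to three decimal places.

-0.885

Cohort 1:
  Sum of ASFRs = 0.205 + 0.316 + 0.284 + 0.134 + 0.036 + 0.008 = 0.983
  TFR = 5 × 0.983 = 4.915
Cohort 2:
  Sum of ASFRs = 0.032 + 0.120 + 0.292 + 0.365 + 0.250 + 0.101 = 1.160
  TFR = 5 × 1.160 = 5.8
Difference = 4.915 − 5.8 = -0.885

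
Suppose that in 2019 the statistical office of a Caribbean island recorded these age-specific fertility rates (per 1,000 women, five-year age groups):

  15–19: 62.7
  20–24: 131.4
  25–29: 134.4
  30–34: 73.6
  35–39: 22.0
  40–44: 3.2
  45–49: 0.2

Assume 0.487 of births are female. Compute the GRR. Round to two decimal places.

Proportion female at birth = 0.487.
Sum of ASFRs = 62.7 + 131.4 + 134.4 + 73.6 + 22.0 + 3.2 + 0.2 = 427.5
TFR = 5 × 427.5 / 1000 = 2.1375
GRR = 0.487 × 2.1375 = 1.04096

1.04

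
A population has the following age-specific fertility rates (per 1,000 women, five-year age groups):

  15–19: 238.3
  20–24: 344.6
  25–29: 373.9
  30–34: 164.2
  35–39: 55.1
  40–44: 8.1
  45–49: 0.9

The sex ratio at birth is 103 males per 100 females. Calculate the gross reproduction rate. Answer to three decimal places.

Proportion female at birth = 100 / (100 + 103) = 0.49261.
Sum of ASFRs = 238.3 + 344.6 + 373.9 + 164.2 + 55.1 + 8.1 + 0.9 = 1185.1
TFR = 5 × 1185.1 / 1000 = 5.9255
GRR = 0.49261 × 5.9255 = 2.91896

2.919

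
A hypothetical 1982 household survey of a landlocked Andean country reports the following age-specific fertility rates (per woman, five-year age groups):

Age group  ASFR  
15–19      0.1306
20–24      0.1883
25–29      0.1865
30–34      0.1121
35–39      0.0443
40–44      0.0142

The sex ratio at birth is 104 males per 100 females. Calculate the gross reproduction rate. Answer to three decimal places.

1.657

Proportion female at birth = 100 / (100 + 104) = 0.49020.
Sum of ASFRs = 0.1306 + 0.1883 + 0.1865 + 0.1121 + 0.0443 + 0.0142 = 0.6760
TFR = 5 × 0.6760 = 3.38
GRR = 0.49020 × 3.38 = 1.65688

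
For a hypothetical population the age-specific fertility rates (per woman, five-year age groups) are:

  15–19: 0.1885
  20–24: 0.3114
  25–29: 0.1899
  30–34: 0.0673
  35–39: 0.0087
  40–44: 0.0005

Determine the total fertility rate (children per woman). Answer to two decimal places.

3.83

Sum of ASFRs = 0.1885 + 0.3114 + 0.1899 + 0.0673 + 0.0087 + 0.0005 = 0.7663
TFR = 5 × 0.7663 = 3.8315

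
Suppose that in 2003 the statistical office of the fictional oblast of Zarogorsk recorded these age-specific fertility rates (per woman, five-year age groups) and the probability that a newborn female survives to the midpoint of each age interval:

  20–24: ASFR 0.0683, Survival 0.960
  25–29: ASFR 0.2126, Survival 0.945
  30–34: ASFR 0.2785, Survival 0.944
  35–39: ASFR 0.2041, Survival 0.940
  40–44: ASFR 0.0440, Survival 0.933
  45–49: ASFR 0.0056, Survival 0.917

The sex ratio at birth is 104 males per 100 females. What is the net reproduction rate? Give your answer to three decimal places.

Proportion female at birth = 100 / (100 + 104) = 0.49020.
Weighting each age-specific rate by interval width and survival:
  20–24: 5 × 0.0683 × 0.960 = 0.32784
  25–29: 5 × 0.2126 × 0.945 = 1.00454
  30–34: 5 × 0.2785 × 0.944 = 1.31452
  35–39: 5 × 0.2041 × 0.940 = 0.95927
  40–44: 5 × 0.0440 × 0.933 = 0.20526
  45–49: 5 × 0.0056 × 0.917 = 0.02568
Sum = 3.83711
NRR = 0.49020 × 3.83711 = 1.88095
NRR > 1, so each generation more than replaces itself.

1.881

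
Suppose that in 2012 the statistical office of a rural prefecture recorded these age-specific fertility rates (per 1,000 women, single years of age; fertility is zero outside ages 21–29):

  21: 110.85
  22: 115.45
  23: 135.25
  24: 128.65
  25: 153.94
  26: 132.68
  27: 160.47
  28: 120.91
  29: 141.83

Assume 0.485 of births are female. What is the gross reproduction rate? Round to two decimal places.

Proportion female at birth = 0.485.
Sum of ASFRs = 110.85 + 115.45 + 135.25 + 128.65 + 153.94 + 132.68 + 160.47 + 120.91 + 141.83 = 1200.03
TFR = 1200.03 / 1000 = 1.20003
GRR = 0.485 × 1.20003 = 0.58201

0.58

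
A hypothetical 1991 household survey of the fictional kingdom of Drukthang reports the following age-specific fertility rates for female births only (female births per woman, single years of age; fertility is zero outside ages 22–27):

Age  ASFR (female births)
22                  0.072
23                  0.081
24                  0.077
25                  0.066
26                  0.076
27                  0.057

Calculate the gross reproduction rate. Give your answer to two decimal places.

Sum of female ASFRs = 0.072 + 0.081 + 0.077 + 0.066 + 0.076 + 0.057 = 0.429
GRR = 0.429

0.43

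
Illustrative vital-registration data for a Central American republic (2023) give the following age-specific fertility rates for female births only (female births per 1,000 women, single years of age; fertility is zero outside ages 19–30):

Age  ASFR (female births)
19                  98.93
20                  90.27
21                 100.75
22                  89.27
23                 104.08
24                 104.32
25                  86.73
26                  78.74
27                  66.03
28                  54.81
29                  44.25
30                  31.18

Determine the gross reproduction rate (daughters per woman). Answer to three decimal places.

0.949

Sum of female ASFRs = 98.93 + 90.27 + 100.75 + 89.27 + 104.08 + 104.32 + 86.73 + 78.74 + 66.03 + 54.81 + 44.25 + 31.18 = 949.36
GRR = 949.36 / 1000 = 0.94936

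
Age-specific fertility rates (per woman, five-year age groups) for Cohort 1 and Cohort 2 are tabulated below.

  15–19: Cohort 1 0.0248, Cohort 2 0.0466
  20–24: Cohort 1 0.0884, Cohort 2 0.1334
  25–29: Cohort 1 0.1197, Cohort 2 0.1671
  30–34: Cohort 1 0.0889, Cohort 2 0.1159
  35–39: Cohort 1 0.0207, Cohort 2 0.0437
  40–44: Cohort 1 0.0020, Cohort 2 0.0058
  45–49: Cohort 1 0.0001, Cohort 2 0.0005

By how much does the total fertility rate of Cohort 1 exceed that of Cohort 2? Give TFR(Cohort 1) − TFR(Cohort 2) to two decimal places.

-0.84

Cohort 1:
  Sum of ASFRs = 0.0248 + 0.0884 + 0.1197 + 0.0889 + 0.0207 + 0.0020 + 0.0001 = 0.3446
  TFR = 5 × 0.3446 = 1.723
Cohort 2:
  Sum of ASFRs = 0.0466 + 0.1334 + 0.1671 + 0.1159 + 0.0437 + 0.0058 + 0.0005 = 0.5130
  TFR = 5 × 0.5130 = 2.565
Difference = 1.723 − 2.565 = -0.842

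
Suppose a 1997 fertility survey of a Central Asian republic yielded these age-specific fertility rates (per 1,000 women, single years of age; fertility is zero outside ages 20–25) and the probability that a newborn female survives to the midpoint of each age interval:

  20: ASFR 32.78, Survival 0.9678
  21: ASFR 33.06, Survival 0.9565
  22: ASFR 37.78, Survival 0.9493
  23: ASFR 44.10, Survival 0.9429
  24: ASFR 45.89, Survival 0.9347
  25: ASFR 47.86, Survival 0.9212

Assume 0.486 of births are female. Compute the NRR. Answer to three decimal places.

0.111

Proportion female at birth = 0.486.
Survival-weighted fertility by age (1·fₓ·Sₓ):
  20: 1 × 32.78/1000 × 0.9678 = 0.03172
  21: 1 × 33.06/1000 × 0.9565 = 0.03162
  22: 1 × 37.78/1000 × 0.9493 = 0.03586
  23: 1 × 44.10/1000 × 0.9429 = 0.04158
  24: 1 × 45.89/1000 × 0.9347 = 0.04289
  25: 1 × 47.86/1000 × 0.9212 = 0.04409
Sum = 0.22776
NRR = 0.486 × 0.22776 = 0.11069
An NRR under 1 implies long-run decline under these rates.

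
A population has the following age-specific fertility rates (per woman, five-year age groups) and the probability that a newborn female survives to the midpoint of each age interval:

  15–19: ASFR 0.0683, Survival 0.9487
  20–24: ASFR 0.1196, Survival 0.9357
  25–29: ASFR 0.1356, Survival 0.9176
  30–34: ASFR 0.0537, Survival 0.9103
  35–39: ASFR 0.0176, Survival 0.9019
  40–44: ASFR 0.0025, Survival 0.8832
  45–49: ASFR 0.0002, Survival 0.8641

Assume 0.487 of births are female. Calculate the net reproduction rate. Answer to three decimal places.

Proportion female at birth = 0.487.
Weighting each age-specific rate by interval width and survival:
  15–19: 5 × 0.0683 × 0.9487 = 0.32398
  20–24: 5 × 0.1196 × 0.9357 = 0.55955
  25–29: 5 × 0.1356 × 0.9176 = 0.62213
  30–34: 5 × 0.0537 × 0.9103 = 0.24442
  35–39: 5 × 0.0176 × 0.9019 = 0.07937
  40–44: 5 × 0.0025 × 0.8832 = 0.01104
  45–49: 5 × 0.0002 × 0.8641 = 0.00086
Sum = 1.84135
NRR = 0.487 × 1.84135 = 0.89674
NRR < 1, so the cohort does not fully replace itself.

0.897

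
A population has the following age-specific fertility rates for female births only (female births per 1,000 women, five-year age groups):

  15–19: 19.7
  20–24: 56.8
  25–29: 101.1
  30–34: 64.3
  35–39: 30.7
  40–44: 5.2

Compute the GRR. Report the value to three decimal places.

1.389

Sum of female ASFRs = 19.7 + 56.8 + 101.1 + 64.3 + 30.7 + 5.2 = 277.8
GRR = 5 × 277.8 / 1000 = 1.389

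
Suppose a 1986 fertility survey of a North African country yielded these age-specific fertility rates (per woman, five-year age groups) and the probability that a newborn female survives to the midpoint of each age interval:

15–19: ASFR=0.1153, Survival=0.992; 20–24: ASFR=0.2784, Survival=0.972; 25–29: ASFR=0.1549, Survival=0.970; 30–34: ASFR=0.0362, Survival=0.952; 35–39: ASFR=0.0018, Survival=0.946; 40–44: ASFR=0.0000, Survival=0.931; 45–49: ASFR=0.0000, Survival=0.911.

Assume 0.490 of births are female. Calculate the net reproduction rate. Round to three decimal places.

Proportion female at birth = 0.490.
Weighting each age-specific rate by interval width and survival:
  15–19: 5 × 0.1153 × 0.992 = 0.57189
  20–24: 5 × 0.2784 × 0.972 = 1.35302
  25–29: 5 × 0.1549 × 0.970 = 0.75127
  30–34: 5 × 0.0362 × 0.952 = 0.17231
  35–39: 5 × 0.0018 × 0.946 = 0.00851
  40–44: 5 × 0.0000 × 0.931 = 0.00000
  45–49: 5 × 0.0000 × 0.911 = 0.00000
Sum = 2.85700
NRR = 0.490 × 2.85700 = 1.39993
With NRR above 1 the population is above replacement fertility.

1.400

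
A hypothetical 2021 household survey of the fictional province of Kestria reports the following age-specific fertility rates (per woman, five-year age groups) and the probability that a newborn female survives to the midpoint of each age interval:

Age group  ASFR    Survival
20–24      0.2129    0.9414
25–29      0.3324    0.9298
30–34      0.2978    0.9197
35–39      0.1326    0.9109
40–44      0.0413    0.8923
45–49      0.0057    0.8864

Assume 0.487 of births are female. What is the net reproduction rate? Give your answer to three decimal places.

Proportion female at birth = 0.487.
Survival-weighted fertility by age (5·fₓ·Sₓ):
  20–24: 5 × 0.2129 × 0.9414 = 1.00212
  25–29: 5 × 0.3324 × 0.9298 = 1.54533
  30–34: 5 × 0.2978 × 0.9197 = 1.36943
  35–39: 5 × 0.1326 × 0.9109 = 0.60393
  40–44: 5 × 0.0413 × 0.8923 = 0.18426
  45–49: 5 × 0.0057 × 0.8864 = 0.02526
Sum = 4.73033
NRR = 0.487 × 4.73033 = 2.30367

2.304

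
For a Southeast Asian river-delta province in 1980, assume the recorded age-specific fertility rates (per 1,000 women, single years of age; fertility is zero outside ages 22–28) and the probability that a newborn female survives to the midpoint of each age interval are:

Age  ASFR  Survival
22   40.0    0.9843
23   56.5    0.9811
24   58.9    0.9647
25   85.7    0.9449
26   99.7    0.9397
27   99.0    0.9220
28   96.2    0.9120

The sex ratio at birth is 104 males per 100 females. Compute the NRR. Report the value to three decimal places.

0.248

Proportion female at birth = 100 / (100 + 104) = 0.49020.
Weighting each age-specific rate by interval width and survival:
  22: 1 × 40.0/1000 × 0.9843 = 0.03937
  23: 1 × 56.5/1000 × 0.9811 = 0.05543
  24: 1 × 58.9/1000 × 0.9647 = 0.05682
  25: 1 × 85.7/1000 × 0.9449 = 0.08098
  26: 1 × 99.7/1000 × 0.9397 = 0.09369
  27: 1 × 99.0/1000 × 0.9220 = 0.09128
  28: 1 × 96.2/1000 × 0.9120 = 0.08773
Sum = 0.50530
NRR = 0.49020 × 0.50530 = 0.24770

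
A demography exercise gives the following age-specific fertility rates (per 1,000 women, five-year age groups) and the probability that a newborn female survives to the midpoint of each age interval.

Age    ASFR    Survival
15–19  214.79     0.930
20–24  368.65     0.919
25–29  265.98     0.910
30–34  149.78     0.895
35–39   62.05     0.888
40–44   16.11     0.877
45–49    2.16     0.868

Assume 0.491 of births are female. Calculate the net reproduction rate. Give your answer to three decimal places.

Proportion female at birth = 0.491.
Per-age-group product (5 × ASFR × survival probability):
  15–19: 5 × 214.79/1000 × 0.930 = 0.99877
  20–24: 5 × 368.65/1000 × 0.919 = 1.69395
  25–29: 5 × 265.98/1000 × 0.910 = 1.21021
  30–34: 5 × 149.78/1000 × 0.895 = 0.67027
  35–39: 5 × 62.05/1000 × 0.888 = 0.27550
  40–44: 5 × 16.11/1000 × 0.877 = 0.07064
  45–49: 5 × 2.16/1000 × 0.868 = 0.00937
Sum = 4.92871
NRR = 0.491 × 4.92871 = 2.42000
An NRR exceeding 1 indicates intrinsic growth under these rates.

2.420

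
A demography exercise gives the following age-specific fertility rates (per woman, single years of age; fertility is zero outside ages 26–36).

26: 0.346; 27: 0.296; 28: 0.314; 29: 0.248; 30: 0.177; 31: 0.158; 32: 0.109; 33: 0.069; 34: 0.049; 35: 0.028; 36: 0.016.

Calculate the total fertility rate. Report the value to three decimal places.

Sum of ASFRs = 0.346 + 0.296 + 0.314 + 0.248 + 0.177 + 0.158 + 0.109 + 0.069 + 0.049 + 0.028 + 0.016 = 1.810
TFR = 1.81

1.810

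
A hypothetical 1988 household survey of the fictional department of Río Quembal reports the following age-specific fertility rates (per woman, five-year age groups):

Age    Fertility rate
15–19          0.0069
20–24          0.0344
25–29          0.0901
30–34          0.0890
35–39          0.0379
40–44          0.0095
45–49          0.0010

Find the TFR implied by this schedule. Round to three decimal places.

Sum of ASFRs = 0.0069 + 0.0344 + 0.0901 + 0.0890 + 0.0379 + 0.0095 + 0.0010 = 0.2688
TFR = 5 × 0.2688 = 1.344

1.344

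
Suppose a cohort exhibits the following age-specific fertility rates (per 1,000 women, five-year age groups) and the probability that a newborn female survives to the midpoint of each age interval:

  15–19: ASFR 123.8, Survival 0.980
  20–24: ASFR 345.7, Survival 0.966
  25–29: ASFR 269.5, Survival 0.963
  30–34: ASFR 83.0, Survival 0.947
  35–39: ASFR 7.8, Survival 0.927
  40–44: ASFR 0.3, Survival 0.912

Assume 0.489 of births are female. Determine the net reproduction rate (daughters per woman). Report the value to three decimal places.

Proportion female at birth = 0.489.
Per-age-group product (5 × ASFR × survival probability):
  15–19: 5 × 123.8/1000 × 0.980 = 0.60662
  20–24: 5 × 345.7/1000 × 0.966 = 1.66973
  25–29: 5 × 269.5/1000 × 0.963 = 1.29764
  30–34: 5 × 83.0/1000 × 0.947 = 0.39301
  35–39: 5 × 7.8/1000 × 0.927 = 0.03615
  40–44: 5 × 0.3/1000 × 0.912 = 0.00137
Sum = 4.00452
NRR = 0.489 × 4.00452 = 1.95821
An NRR exceeding 1 indicates intrinsic growth under these rates.

1.958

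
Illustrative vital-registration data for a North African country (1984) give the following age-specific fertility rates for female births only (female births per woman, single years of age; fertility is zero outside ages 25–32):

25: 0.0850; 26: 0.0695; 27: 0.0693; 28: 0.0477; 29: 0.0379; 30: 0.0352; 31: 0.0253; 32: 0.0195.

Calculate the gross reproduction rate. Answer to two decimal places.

Sum of female ASFRs = 0.0850 + 0.0695 + 0.0693 + 0.0477 + 0.0379 + 0.0352 + 0.0253 + 0.0195 = 0.3894
GRR = 0.3894

0.39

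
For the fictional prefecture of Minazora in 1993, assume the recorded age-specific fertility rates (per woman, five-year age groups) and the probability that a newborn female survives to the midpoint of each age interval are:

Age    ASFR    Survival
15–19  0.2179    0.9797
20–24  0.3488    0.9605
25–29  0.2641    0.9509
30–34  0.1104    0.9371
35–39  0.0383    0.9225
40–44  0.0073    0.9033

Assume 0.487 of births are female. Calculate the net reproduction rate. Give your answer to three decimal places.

2.301

Proportion female at birth = 0.487.
Each age group contributes 5 × ASFR × survival:
  15–19: 5 × 0.2179 × 0.9797 = 1.06738
  20–24: 5 × 0.3488 × 0.9605 = 1.67511
  25–29: 5 × 0.2641 × 0.9509 = 1.25566
  30–34: 5 × 0.1104 × 0.9371 = 0.51728
  35–39: 5 × 0.0383 × 0.9225 = 0.17666
  40–44: 5 × 0.0073 × 0.9033 = 0.03297
Sum = 4.72506
NRR = 0.487 × 4.72506 = 2.30110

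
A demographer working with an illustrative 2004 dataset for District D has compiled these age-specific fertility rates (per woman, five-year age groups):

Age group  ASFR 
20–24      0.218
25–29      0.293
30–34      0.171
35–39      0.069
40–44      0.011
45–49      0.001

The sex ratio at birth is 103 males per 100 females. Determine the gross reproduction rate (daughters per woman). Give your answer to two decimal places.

1.88

Proportion female at birth = 100 / (100 + 103) = 0.49261.
Sum of ASFRs = 0.218 + 0.293 + 0.171 + 0.069 + 0.011 + 0.001 = 0.763
TFR = 5 × 0.763 = 3.815
GRR = 0.49261 × 3.815 = 1.87931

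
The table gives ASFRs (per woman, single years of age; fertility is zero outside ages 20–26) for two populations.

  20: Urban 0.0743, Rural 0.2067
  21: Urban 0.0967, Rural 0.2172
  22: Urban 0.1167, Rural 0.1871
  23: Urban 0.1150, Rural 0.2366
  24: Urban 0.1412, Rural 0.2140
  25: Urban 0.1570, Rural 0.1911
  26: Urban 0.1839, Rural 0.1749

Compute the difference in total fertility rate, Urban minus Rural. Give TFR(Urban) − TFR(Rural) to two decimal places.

Urban:
  Sum of ASFRs = 0.0743 + 0.0967 + 0.1167 + 0.1150 + 0.1412 + 0.1570 + 0.1839 = 0.8848
  TFR = 0.8848
Rural:
  Sum of ASFRs = 0.2067 + 0.2172 + 0.1871 + 0.2366 + 0.2140 + 0.1911 + 0.1749 = 1.4276
  TFR = 1.4276
Difference = 0.8848 − 1.4276 = -0.5428

-0.54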